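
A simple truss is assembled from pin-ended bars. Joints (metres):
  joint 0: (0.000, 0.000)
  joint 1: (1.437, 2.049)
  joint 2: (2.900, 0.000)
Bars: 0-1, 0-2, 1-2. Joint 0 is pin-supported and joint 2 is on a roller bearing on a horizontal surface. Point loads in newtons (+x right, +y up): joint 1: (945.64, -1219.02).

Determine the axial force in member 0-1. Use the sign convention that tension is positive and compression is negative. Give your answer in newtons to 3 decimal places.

64.941

N=3 nodes, M=3 members, R=3 reactions → 2N=6, M+R=6
member 0 (0-1): L=2.5027, (cx,cy)=(0.5742,0.8187)
member 1 (0-2): L=2.9000, (cx,cy)=(1.0000,0.0000)
member 2 (1-2): L=2.5177, (cx,cy)=(0.5811,-0.8138)
solve A·x = −loads:
  F[0-1] = +64.9412 N (tension)
  F[0-2] = +908.3516 N (tension)
  F[1-2] = -1563.1915 N (compression)
  Rx@0 = -945.6400 N
  Ry@0 = -53.1690 N
  Ry@2 = +1272.1890 N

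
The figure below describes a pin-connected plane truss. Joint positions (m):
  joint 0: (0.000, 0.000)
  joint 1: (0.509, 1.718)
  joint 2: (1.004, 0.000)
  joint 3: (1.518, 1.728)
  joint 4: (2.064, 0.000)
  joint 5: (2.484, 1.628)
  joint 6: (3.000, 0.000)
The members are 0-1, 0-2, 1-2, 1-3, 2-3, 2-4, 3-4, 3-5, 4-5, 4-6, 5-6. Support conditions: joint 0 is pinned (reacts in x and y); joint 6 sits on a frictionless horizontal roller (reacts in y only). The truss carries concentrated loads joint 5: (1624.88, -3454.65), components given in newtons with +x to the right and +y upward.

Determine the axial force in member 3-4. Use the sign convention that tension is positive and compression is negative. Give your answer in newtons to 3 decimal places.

-340.133

N=7 nodes, M=11 members, R=3 reactions → 2N=14, M+R=14
member 0 (0-1): L=1.7918, (cx,cy)=(0.2841,0.9588)
member 1 (0-2): L=1.0040, (cx,cy)=(1.0000,0.0000)
member 2 (1-2): L=1.7879, (cx,cy)=(0.2769,-0.9609)
member 3 (1-3): L=1.0090, (cx,cy)=(1.0000,0.0099)
member 4 (2-3): L=1.8028, (cx,cy)=(0.2851,0.9585)
member 5 (2-4): L=1.0600, (cx,cy)=(1.0000,0.0000)
member 6 (3-4): L=1.8122, (cx,cy)=(0.3013,-0.9535)
member 7 (3-5): L=0.9712, (cx,cy)=(0.9947,-0.1030)
member 8 (4-5): L=1.6813, (cx,cy)=(0.2498,0.9683)
member 9 (4-6): L=0.9360, (cx,cy)=(1.0000,0.0000)
member 10 (5-6): L=1.7078, (cx,cy)=(0.3021,-0.9533)
solve A·x = −loads:
  F[0-1] = +299.9242 N (tension)
  F[0-2] = +1539.6807 N (tension)
  F[1-2] = -297.5385 N (compression)
  F[1-3] = +167.5848 N (tension)
  F[2-3] = +298.2879 N (tension)
  F[2-4] = +1372.2591 N (tension)
  F[3-4] = -340.1333 N (compression)
  F[3-5] = +356.9972 N (tension)
  F[4-5] = +334.9474 N (tension)
  F[4-6] = +1186.1085 N (tension)
  F[5-6] = -3925.6913 N (compression)
  Rx@0 = -1624.8800 N
  Ry@0 = -287.5684 N
  Ry@6 = +3742.2184 N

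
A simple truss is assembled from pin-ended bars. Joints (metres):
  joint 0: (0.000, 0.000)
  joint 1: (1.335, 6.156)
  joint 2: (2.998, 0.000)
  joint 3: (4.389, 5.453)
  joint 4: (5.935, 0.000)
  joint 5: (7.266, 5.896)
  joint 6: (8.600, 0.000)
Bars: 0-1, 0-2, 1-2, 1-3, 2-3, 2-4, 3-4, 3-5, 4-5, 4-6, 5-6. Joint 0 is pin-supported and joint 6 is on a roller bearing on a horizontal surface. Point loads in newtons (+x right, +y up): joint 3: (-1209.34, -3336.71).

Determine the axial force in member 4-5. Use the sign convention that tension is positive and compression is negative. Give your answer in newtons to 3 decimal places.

1028.831

N=7 nodes, M=11 members, R=3 reactions → 2N=14, M+R=14
member 0 (0-1): L=6.2991, (cx,cy)=(0.2119,0.9773)
member 1 (0-2): L=2.9980, (cx,cy)=(1.0000,0.0000)
member 2 (1-2): L=6.3767, (cx,cy)=(0.2608,-0.9654)
member 3 (1-3): L=3.1339, (cx,cy)=(0.9745,-0.2243)
member 4 (2-3): L=5.6276, (cx,cy)=(0.2472,0.9690)
member 5 (2-4): L=2.9370, (cx,cy)=(1.0000,0.0000)
member 6 (3-4): L=5.6679, (cx,cy)=(0.2728,-0.9621)
member 7 (3-5): L=2.9109, (cx,cy)=(0.9884,0.1522)
member 8 (4-5): L=6.0444, (cx,cy)=(0.2202,0.9755)
member 9 (4-6): L=2.6650, (cx,cy)=(1.0000,0.0000)
member 10 (5-6): L=6.0450, (cx,cy)=(0.2207,-0.9753)
solve A·x = −loads:
  F[0-1] = -2456.4309 N (compression)
  F[0-2] = -688.7356 N (compression)
  F[1-2] = +2783.9334 N (tension)
  F[1-3] = -1279.2407 N (compression)
  F[2-3] = -2773.6569 N (compression)
  F[2-4] = +722.8743 N (tension)
  F[3-4] = -1043.1309 N (compression)
  F[3-5] = -443.5127 N (compression)
  F[4-5] = +1028.8308 N (tension)
  F[4-6] = +211.7929 N (tension)
  F[5-6] = -959.7407 N (compression)
  Rx@0 = +1209.3400 N
  Ry@0 = +2400.6299 N
  Ry@6 = +936.0801 N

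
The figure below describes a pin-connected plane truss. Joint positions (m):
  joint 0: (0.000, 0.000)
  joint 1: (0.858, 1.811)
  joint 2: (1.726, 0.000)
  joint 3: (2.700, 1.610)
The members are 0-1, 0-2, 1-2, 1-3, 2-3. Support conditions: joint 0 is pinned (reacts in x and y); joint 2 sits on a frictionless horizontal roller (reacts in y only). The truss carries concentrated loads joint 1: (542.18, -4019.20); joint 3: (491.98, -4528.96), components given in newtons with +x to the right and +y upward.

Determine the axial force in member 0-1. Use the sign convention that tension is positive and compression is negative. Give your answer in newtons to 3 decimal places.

1728.760

N=4 nodes, M=5 members, R=3 reactions → 2N=8, M+R=8
member 0 (0-1): L=2.0040, (cx,cy)=(0.4282,0.9037)
member 1 (0-2): L=1.7260, (cx,cy)=(1.0000,0.0000)
member 2 (1-2): L=2.0083, (cx,cy)=(0.4322,-0.9018)
member 3 (1-3): L=1.8529, (cx,cy)=(0.9941,-0.1085)
member 4 (2-3): L=1.8817, (cx,cy)=(0.5176,0.8556)
solve A·x = −loads:
  F[0-1] = +1728.7595 N (tension)
  F[0-2] = +293.9904 N (tension)
  F[1-2] = -6556.3344 N (compression)
  F[1-3] = +3049.7188 N (tension)
  F[2-3] = -4906.5920 N (compression)
  Rx@0 = -1034.1600 N
  Ry@0 = -1562.2927 N
  Ry@2 = +10110.4527 N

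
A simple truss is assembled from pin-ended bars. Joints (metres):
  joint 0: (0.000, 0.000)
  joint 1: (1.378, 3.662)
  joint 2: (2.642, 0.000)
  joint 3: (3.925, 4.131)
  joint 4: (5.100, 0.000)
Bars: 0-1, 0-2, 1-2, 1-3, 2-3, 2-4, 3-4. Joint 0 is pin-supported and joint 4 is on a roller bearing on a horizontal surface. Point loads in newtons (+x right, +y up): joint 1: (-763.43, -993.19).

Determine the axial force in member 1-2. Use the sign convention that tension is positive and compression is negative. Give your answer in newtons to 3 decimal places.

330.417

N=5 nodes, M=7 members, R=3 reactions → 2N=10, M+R=10
member 0 (0-1): L=3.9127, (cx,cy)=(0.3522,0.9359)
member 1 (0-2): L=2.6420, (cx,cy)=(1.0000,0.0000)
member 2 (1-2): L=3.8740, (cx,cy)=(0.3263,-0.9453)
member 3 (1-3): L=2.5898, (cx,cy)=(0.9835,0.1811)
member 4 (2-3): L=4.3257, (cx,cy)=(0.2966,0.9550)
member 5 (2-4): L=2.4580, (cx,cy)=(1.0000,0.0000)
member 6 (3-4): L=4.2949, (cx,cy)=(0.2736,-0.9618)
solve A·x = −loads:
  F[0-1] = -1360.1523 N (compression)
  F[0-2] = -284.4013 N (compression)
  F[1-2] = +330.4166 N (tension)
  F[1-3] = +179.5628 N (tension)
  F[2-3] = -327.0513 N (compression)
  F[2-4] = -79.5896 N (compression)
  F[3-4] = +290.9155 N (tension)
  Rx@0 = +763.4300 N
  Ry@0 = +1273.0066 N
  Ry@4 = -279.8166 N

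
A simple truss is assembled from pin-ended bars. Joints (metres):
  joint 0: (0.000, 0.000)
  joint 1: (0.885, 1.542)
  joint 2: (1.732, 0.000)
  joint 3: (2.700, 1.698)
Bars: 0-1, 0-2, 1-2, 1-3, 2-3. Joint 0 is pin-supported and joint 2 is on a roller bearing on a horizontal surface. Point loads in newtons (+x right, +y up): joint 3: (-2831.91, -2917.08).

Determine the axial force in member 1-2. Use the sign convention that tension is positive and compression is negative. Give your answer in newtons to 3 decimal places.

1186.953

N=4 nodes, M=5 members, R=3 reactions → 2N=8, M+R=8
member 0 (0-1): L=1.7779, (cx,cy)=(0.4978,0.8673)
member 1 (0-2): L=1.7320, (cx,cy)=(1.0000,0.0000)
member 2 (1-2): L=1.7593, (cx,cy)=(0.4814,-0.8765)
member 3 (1-3): L=1.8217, (cx,cy)=(0.9963,0.0856)
member 4 (2-3): L=1.9545, (cx,cy)=(0.4953,0.8687)
solve A·x = −loads:
  F[0-1] = -1321.3165 N (compression)
  F[0-2] = -2174.1936 N (compression)
  F[1-2] = +1186.9529 N (tension)
  F[1-3] = -1233.6932 N (compression)
  F[2-3] = -3236.1952 N (compression)
  Rx@0 = +2831.9100 N
  Ry@0 = +1145.9871 N
  Ry@2 = +1771.0929 N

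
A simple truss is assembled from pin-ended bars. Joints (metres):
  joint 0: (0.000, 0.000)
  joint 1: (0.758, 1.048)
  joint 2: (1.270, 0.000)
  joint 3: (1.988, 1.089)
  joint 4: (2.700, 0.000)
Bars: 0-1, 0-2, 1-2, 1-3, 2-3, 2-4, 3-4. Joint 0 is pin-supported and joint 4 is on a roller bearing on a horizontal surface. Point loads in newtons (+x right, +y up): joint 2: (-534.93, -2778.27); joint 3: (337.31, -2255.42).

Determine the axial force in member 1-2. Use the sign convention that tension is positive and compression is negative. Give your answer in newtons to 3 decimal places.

2062.816

N=5 nodes, M=7 members, R=3 reactions → 2N=10, M+R=10
member 0 (0-1): L=1.2934, (cx,cy)=(0.5861,0.8103)
member 1 (0-2): L=1.2700, (cx,cy)=(1.0000,0.0000)
member 2 (1-2): L=1.1664, (cx,cy)=(0.4390,-0.8985)
member 3 (1-3): L=1.2307, (cx,cy)=(0.9994,0.0333)
member 4 (2-3): L=1.3044, (cx,cy)=(0.5504,0.8349)
member 5 (2-4): L=1.4300, (cx,cy)=(1.0000,0.0000)
member 6 (3-4): L=1.3011, (cx,cy)=(0.5472,-0.8370)
solve A·x = −loads:
  F[0-1] = -2382.1261 N (compression)
  F[0-2] = +1198.4369 N (tension)
  F[1-2] = +2062.8160 N (tension)
  F[1-3] = -2302.8373 N (compression)
  F[2-3] = +1107.7415 N (tension)
  F[2-4] = +2029.1161 N (tension)
  F[3-4] = -3707.9858 N (compression)
  Rx@0 = +197.6200 N
  Ry@0 = +1930.1684 N
  Ry@4 = +3103.5216 N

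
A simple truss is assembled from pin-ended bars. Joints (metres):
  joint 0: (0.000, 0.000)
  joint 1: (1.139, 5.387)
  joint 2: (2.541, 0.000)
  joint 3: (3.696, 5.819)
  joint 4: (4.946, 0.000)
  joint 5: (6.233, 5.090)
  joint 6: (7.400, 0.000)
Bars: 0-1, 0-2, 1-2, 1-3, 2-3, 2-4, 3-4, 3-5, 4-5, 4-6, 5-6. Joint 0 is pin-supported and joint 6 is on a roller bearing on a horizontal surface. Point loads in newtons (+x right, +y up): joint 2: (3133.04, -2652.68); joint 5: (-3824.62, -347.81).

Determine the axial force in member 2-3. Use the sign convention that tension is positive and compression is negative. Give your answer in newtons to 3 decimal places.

-1464.761

N=7 nodes, M=11 members, R=3 reactions → 2N=14, M+R=14
member 0 (0-1): L=5.5061, (cx,cy)=(0.2069,0.9784)
member 1 (0-2): L=2.5410, (cx,cy)=(1.0000,0.0000)
member 2 (1-2): L=5.5665, (cx,cy)=(0.2519,-0.9678)
member 3 (1-3): L=2.5932, (cx,cy)=(0.9860,0.1666)
member 4 (2-3): L=5.9325, (cx,cy)=(0.1947,0.9809)
member 5 (2-4): L=2.4050, (cx,cy)=(1.0000,0.0000)
member 6 (3-4): L=5.9517, (cx,cy)=(0.2100,-0.9777)
member 7 (3-5): L=2.6397, (cx,cy)=(0.9611,-0.2762)
member 8 (4-5): L=5.2502, (cx,cy)=(0.2451,0.9695)
member 9 (4-6): L=2.4540, (cx,cy)=(1.0000,0.0000)
member 10 (5-6): L=5.2221, (cx,cy)=(0.2235,-0.9747)
solve A·x = −loads:
  F[0-1] = -4525.2563 N (compression)
  F[0-2] = +244.5220 N (tension)
  F[1-2] = +4225.6386 N (tension)
  F[1-3] = -2028.7451 N (compression)
  F[2-3] = -1464.7613 N (compression)
  F[2-4] = -1539.0493 N (compression)
  F[3-4] = +2650.5215 N (tension)
  F[3-5] = -2957.2524 N (compression)
  F[4-5] = -2672.9600 N (compression)
  F[4-6] = -327.1465 N (compression)
  F[5-6] = +1463.9086 N (tension)
  Rx@0 = +691.5800 N
  Ry@0 = +4427.3760 N
  Ry@6 = -1426.8860 N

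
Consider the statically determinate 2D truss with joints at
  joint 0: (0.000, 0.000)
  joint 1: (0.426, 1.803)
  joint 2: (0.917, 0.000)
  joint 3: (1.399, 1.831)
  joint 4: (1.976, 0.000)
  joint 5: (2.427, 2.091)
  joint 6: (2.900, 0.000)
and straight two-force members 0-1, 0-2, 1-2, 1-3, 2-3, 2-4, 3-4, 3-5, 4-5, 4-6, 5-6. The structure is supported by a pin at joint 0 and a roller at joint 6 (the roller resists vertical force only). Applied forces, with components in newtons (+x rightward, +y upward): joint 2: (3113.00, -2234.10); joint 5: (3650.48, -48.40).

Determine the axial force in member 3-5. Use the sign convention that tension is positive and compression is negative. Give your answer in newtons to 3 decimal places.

N=7 nodes, M=11 members, R=3 reactions → 2N=14, M+R=14
member 0 (0-1): L=1.8526, (cx,cy)=(0.2299,0.9732)
member 1 (0-2): L=0.9170, (cx,cy)=(1.0000,0.0000)
member 2 (1-2): L=1.8687, (cx,cy)=(0.2628,-0.9649)
member 3 (1-3): L=0.9734, (cx,cy)=(0.9996,0.0288)
member 4 (2-3): L=1.8934, (cx,cy)=(0.2546,0.9671)
member 5 (2-4): L=1.0590, (cx,cy)=(1.0000,0.0000)
member 6 (3-4): L=1.9198, (cx,cy)=(0.3006,-0.9538)
member 7 (3-5): L=1.0604, (cx,cy)=(0.9695,0.2452)
member 8 (4-5): L=2.1391, (cx,cy)=(0.2108,0.9775)
member 9 (4-6): L=0.9240, (cx,cy)=(1.0000,0.0000)
member 10 (5-6): L=2.1438, (cx,cy)=(0.2206,-0.9754)
solve A·x = −loads:
  F[0-1] = +1126.7578 N (tension)
  F[0-2] = +6504.3913 N (tension)
  F[1-2] = -1119.9949 N (compression)
  F[1-3] = +553.6022 N (tension)
  F[2-3] = +3427.6691 N (tension)
  F[2-4] = +2224.5207 N (tension)
  F[3-4] = -2884.1247 N (compression)
  F[3-5] = +2365.0019 N (tension)
  F[4-5] = +2814.0295 N (tension)
  F[4-6] = +764.3702 N (tension)
  F[5-6] = -3464.4402 N (compression)
  Rx@0 = -6763.4800 N
  Ry@0 = -1096.5656 N
  Ry@6 = +3379.0656 N

2365.002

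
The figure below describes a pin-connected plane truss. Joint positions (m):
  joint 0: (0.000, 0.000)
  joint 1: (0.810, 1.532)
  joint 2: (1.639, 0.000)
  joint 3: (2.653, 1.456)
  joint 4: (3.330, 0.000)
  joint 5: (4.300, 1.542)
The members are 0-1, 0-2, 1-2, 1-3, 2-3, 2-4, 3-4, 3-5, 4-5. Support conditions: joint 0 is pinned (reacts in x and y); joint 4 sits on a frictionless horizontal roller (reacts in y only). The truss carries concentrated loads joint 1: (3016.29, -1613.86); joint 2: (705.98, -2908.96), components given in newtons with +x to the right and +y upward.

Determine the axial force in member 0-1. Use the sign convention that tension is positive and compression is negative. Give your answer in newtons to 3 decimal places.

-1482.757

N=6 nodes, M=9 members, R=3 reactions → 2N=12, M+R=12
member 0 (0-1): L=1.7330, (cx,cy)=(0.4674,0.8840)
member 1 (0-2): L=1.6390, (cx,cy)=(1.0000,0.0000)
member 2 (1-2): L=1.7419, (cx,cy)=(0.4759,-0.8795)
member 3 (1-3): L=1.8446, (cx,cy)=(0.9992,-0.0412)
member 4 (2-3): L=1.7743, (cx,cy)=(0.5715,0.8206)
member 5 (2-4): L=1.6910, (cx,cy)=(1.0000,0.0000)
member 6 (3-4): L=1.6057, (cx,cy)=(0.4216,-0.9068)
member 7 (3-5): L=1.6492, (cx,cy)=(0.9986,0.0521)
member 8 (4-5): L=1.8217, (cx,cy)=(0.5325,0.8465)
solve A·x = −loads:
  F[0-1] = -1482.7574 N (compression)
  F[0-2] = +4415.3263 N (tension)
  F[1-2] = -174.5384 N (compression)
  F[1-3] = -3629.3631 N (compression)
  F[2-3] = +3731.9537 N (tension)
  F[2-4] = +1493.4929 N (tension)
  F[3-4] = -3542.2424 N (compression)
  F[3-5] = +0.0000 N (tension)
  F[4-5] = -0.0000 N (compression)
  Rx@0 = -3722.2700 N
  Ry@0 = +1310.8175 N
  Ry@4 = +3212.0025 N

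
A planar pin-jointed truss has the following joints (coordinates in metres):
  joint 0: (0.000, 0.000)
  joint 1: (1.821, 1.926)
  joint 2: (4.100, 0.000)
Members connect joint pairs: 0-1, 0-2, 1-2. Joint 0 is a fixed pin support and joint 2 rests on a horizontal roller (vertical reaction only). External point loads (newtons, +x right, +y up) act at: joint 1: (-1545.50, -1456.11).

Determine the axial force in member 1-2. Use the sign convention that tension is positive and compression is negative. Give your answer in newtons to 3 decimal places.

122.827

N=3 nodes, M=3 members, R=3 reactions → 2N=6, M+R=6
member 0 (0-1): L=2.6506, (cx,cy)=(0.6870,0.7266)
member 1 (0-2): L=4.1000, (cx,cy)=(1.0000,0.0000)
member 2 (1-2): L=2.9838, (cx,cy)=(0.7638,-0.6455)
solve A·x = −loads:
  F[0-1] = -2113.0130 N (compression)
  F[0-2] = -93.8131 N (compression)
  F[1-2] = +122.8273 N (tension)
  Rx@0 = +1545.5000 N
  Ry@0 = +1535.3921 N
  Ry@2 = -79.2821 N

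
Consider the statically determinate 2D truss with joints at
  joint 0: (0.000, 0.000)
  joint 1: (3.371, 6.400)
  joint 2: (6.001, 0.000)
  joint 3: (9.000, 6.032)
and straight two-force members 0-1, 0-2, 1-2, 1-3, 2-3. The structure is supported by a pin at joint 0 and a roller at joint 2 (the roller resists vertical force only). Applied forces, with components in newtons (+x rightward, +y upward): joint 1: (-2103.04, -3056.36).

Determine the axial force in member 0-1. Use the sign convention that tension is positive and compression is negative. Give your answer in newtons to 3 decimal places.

N=4 nodes, M=5 members, R=3 reactions → 2N=8, M+R=8
member 0 (0-1): L=7.2335, (cx,cy)=(0.4660,0.8848)
member 1 (0-2): L=6.0010, (cx,cy)=(1.0000,0.0000)
member 2 (1-2): L=6.9193, (cx,cy)=(0.3801,-0.9249)
member 3 (1-3): L=5.6410, (cx,cy)=(0.9979,-0.0652)
member 4 (2-3): L=6.7364, (cx,cy)=(0.4452,0.8954)
solve A·x = −loads:
  F[0-1] = -4048.8998 N (compression)
  F[0-2] = -216.1490 N (compression)
  F[1-2] = +568.6704 N (tension)
  F[1-3] = -0.0000 N (compression)
  F[2-3] = +0.0000 N (tension)
  Rx@0 = +2103.0400 N
  Ry@0 = +3582.3501 N
  Ry@2 = -525.9901 N

-4048.900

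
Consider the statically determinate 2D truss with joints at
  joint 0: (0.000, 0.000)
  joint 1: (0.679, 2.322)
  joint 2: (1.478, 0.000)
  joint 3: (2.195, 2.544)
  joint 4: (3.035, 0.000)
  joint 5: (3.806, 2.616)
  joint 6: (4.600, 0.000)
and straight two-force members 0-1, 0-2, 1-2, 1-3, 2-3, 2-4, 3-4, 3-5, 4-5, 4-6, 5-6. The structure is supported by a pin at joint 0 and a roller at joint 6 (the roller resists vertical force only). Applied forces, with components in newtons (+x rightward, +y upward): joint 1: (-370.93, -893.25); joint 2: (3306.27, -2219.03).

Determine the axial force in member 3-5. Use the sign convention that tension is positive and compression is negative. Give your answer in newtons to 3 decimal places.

-399.051

N=7 nodes, M=11 members, R=3 reactions → 2N=14, M+R=14
member 0 (0-1): L=2.4192, (cx,cy)=(0.2807,0.9598)
member 1 (0-2): L=1.4780, (cx,cy)=(1.0000,0.0000)
member 2 (1-2): L=2.4556, (cx,cy)=(0.3254,-0.9456)
member 3 (1-3): L=1.5322, (cx,cy)=(0.9894,0.1449)
member 4 (2-3): L=2.6431, (cx,cy)=(0.2713,0.9625)
member 5 (2-4): L=1.5570, (cx,cy)=(1.0000,0.0000)
member 6 (3-4): L=2.6791, (cx,cy)=(0.3135,-0.9496)
member 7 (3-5): L=1.6126, (cx,cy)=(0.9990,0.0446)
member 8 (4-5): L=2.7273, (cx,cy)=(0.2827,0.9592)
member 9 (4-6): L=1.5650, (cx,cy)=(1.0000,0.0000)
member 10 (5-6): L=2.7338, (cx,cy)=(0.2904,-0.9569)
solve A·x = −loads:
  F[0-1] = -2557.4807 N (compression)
  F[0-2] = +3653.1394 N (tension)
  F[1-2] = +1520.9321 N (tension)
  F[1-3] = -850.7210 N (compression)
  F[2-3] = +811.2804 N (tension)
  F[2-4] = +621.6664 N (tension)
  F[3-4] = -711.2794 N (compression)
  F[3-5] = -399.0506 N (compression)
  F[4-5] = +704.1367 N (tension)
  F[4-6] = +199.5916 N (tension)
  F[5-6] = -687.2189 N (compression)
  Rx@0 = -2935.3400 N
  Ry@0 = +2454.6836 N
  Ry@6 = +657.5964 N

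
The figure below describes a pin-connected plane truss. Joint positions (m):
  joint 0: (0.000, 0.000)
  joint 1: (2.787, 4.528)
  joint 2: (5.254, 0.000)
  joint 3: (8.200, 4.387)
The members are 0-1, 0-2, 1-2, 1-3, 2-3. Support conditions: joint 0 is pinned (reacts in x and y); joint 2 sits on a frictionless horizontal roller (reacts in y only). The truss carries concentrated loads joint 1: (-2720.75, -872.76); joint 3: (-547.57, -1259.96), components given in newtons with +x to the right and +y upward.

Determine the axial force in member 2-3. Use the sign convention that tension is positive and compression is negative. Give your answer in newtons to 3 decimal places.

N=4 nodes, M=5 members, R=3 reactions → 2N=8, M+R=8
member 0 (0-1): L=5.3170, (cx,cy)=(0.5242,0.8516)
member 1 (0-2): L=5.2540, (cx,cy)=(1.0000,0.0000)
member 2 (1-2): L=5.1564, (cx,cy)=(0.4784,-0.8781)
member 3 (1-3): L=5.4148, (cx,cy)=(0.9997,-0.0260)
member 4 (2-3): L=5.2844, (cx,cy)=(0.5575,0.8302)
solve A·x = −loads:
  F[0-1] = -2941.8637 N (compression)
  F[0-2] = -1726.2807 N (compression)
  F[1-2] = +1850.4504 N (tension)
  F[1-3] = +293.4977 N (tension)
  F[2-3] = -1508.4848 N (compression)
  Rx@0 = +3268.3200 N
  Ry@0 = +2505.3297 N
  Ry@2 = -372.6097 N

-1508.485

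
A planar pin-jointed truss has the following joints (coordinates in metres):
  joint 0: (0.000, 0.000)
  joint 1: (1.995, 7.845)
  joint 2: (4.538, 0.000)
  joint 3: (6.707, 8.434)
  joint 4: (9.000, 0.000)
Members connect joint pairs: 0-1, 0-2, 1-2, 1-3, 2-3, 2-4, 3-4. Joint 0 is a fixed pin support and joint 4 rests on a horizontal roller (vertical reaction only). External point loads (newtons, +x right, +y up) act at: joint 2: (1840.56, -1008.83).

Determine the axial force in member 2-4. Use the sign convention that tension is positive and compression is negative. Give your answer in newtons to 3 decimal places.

N=5 nodes, M=7 members, R=3 reactions → 2N=10, M+R=10
member 0 (0-1): L=8.0947, (cx,cy)=(0.2465,0.9692)
member 1 (0-2): L=4.5380, (cx,cy)=(1.0000,0.0000)
member 2 (1-2): L=8.2469, (cx,cy)=(0.3084,-0.9513)
member 3 (1-3): L=4.7487, (cx,cy)=(0.9923,0.1240)
member 4 (2-3): L=8.7084, (cx,cy)=(0.2491,0.9685)
member 5 (2-4): L=4.4620, (cx,cy)=(1.0000,0.0000)
member 6 (3-4): L=8.7401, (cx,cy)=(0.2624,-0.9650)
solve A·x = −loads:
  F[0-1] = -516.0746 N (compression)
  F[0-2] = +1967.7506 N (tension)
  F[1-2] = +489.2396 N (tension)
  F[1-3] = -280.2161 N (compression)
  F[2-3] = +561.1141 N (tension)
  F[2-4] = +138.2963 N (tension)
  F[3-4] = -527.1391 N (compression)
  Rx@0 = -1840.5600 N
  Ry@0 = +500.1555 N
  Ry@4 = +508.6745 N

138.296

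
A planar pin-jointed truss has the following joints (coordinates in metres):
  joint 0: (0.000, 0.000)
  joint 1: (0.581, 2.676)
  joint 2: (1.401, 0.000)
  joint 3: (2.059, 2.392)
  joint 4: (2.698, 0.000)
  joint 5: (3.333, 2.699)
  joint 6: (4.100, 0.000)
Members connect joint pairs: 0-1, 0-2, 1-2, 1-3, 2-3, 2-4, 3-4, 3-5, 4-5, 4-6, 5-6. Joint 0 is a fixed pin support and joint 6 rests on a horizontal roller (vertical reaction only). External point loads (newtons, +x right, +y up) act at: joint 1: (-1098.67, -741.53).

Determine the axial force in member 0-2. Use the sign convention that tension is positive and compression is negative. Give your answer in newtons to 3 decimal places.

-804.798

N=7 nodes, M=11 members, R=3 reactions → 2N=14, M+R=14
member 0 (0-1): L=2.7383, (cx,cy)=(0.2122,0.9772)
member 1 (0-2): L=1.4010, (cx,cy)=(1.0000,0.0000)
member 2 (1-2): L=2.7988, (cx,cy)=(0.2930,-0.9561)
member 3 (1-3): L=1.5050, (cx,cy)=(0.9820,-0.1887)
member 4 (2-3): L=2.4809, (cx,cy)=(0.2652,0.9642)
member 5 (2-4): L=1.2970, (cx,cy)=(1.0000,0.0000)
member 6 (3-4): L=2.4759, (cx,cy)=(0.2581,-0.9661)
member 7 (3-5): L=1.3105, (cx,cy)=(0.9722,0.2343)
member 8 (4-5): L=2.7727, (cx,cy)=(0.2290,0.9734)
member 9 (4-6): L=1.4020, (cx,cy)=(1.0000,0.0000)
member 10 (5-6): L=2.8059, (cx,cy)=(0.2734,-0.9619)
solve A·x = −loads:
  F[0-1] = -1385.0676 N (compression)
  F[0-2] = -804.7976 N (compression)
  F[1-2] = +508.2784 N (tension)
  F[1-3] = +667.8803 N (tension)
  F[2-3] = -504.0260 N (compression)
  F[2-4] = -522.1981 N (compression)
  F[3-4] = +717.5230 N (tension)
  F[3-5] = +346.6594 N (tension)
  F[4-5] = -712.1413 N (compression)
  F[4-6] = -173.9186 N (compression)
  F[5-6] = +636.2352 N (tension)
  Rx@0 = +1098.6700 N
  Ry@0 = +1353.5329 N
  Ry@6 = -612.0029 N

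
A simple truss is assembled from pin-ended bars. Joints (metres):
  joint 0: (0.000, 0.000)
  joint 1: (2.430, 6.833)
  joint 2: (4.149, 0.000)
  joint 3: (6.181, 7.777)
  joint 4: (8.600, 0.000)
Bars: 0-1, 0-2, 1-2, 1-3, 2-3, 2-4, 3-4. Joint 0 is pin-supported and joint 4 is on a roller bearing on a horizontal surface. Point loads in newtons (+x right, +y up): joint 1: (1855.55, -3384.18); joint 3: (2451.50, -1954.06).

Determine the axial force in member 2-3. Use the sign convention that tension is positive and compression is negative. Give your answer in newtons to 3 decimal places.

4375.007

N=5 nodes, M=7 members, R=3 reactions → 2N=10, M+R=10
member 0 (0-1): L=7.2522, (cx,cy)=(0.3351,0.9422)
member 1 (0-2): L=4.1490, (cx,cy)=(1.0000,0.0000)
member 2 (1-2): L=7.0459, (cx,cy)=(0.2440,-0.9698)
member 3 (1-3): L=3.8680, (cx,cy)=(0.9698,0.2441)
member 4 (2-3): L=8.0381, (cx,cy)=(0.2528,0.9675)
member 5 (2-4): L=4.4510, (cx,cy)=(1.0000,0.0000)
member 6 (3-4): L=8.1445, (cx,cy)=(0.2970,-0.9549)
solve A·x = −loads:
  F[0-1] = +757.3899 N (tension)
  F[0-2] = +4053.2717 N (tension)
  F[1-2] = -4364.7974 N (compression)
  F[1-3] = -553.6274 N (compression)
  F[2-3] = +4375.0066 N (tension)
  F[2-4] = +1882.3994 N (tension)
  F[3-4] = -6337.8458 N (compression)
  Rx@0 = -4307.0500 N
  Ry@0 = -713.6078 N
  Ry@4 = +6051.8478 N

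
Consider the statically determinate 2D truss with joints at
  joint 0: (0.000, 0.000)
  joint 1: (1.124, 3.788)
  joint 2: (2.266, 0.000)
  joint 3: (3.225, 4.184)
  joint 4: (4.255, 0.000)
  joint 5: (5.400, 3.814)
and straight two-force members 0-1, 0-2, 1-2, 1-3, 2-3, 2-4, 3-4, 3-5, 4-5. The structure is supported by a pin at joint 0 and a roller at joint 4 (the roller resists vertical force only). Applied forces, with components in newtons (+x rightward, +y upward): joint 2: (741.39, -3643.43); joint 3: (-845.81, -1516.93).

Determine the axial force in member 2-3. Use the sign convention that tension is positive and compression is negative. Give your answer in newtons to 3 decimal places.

1078.277

N=6 nodes, M=9 members, R=3 reactions → 2N=12, M+R=12
member 0 (0-1): L=3.9512, (cx,cy)=(0.2845,0.9587)
member 1 (0-2): L=2.2660, (cx,cy)=(1.0000,0.0000)
member 2 (1-2): L=3.9564, (cx,cy)=(0.2886,-0.9574)
member 3 (1-3): L=2.1380, (cx,cy)=(0.9827,0.1852)
member 4 (2-3): L=4.2925, (cx,cy)=(0.2234,0.9747)
member 5 (2-4): L=1.9890, (cx,cy)=(1.0000,0.0000)
member 6 (3-4): L=4.3089, (cx,cy)=(0.2390,-0.9710)
member 7 (3-5): L=2.2062, (cx,cy)=(0.9858,-0.1677)
member 8 (4-5): L=3.9822, (cx,cy)=(0.2875,0.9578)
solve A·x = −loads:
  F[0-1] = -3027.0803 N (compression)
  F[0-2] = +756.6858 N (tension)
  F[1-2] = +2707.6563 N (tension)
  F[1-3] = -1671.5839 N (compression)
  F[2-3] = +1078.2775 N (tension)
  F[2-4] = +555.9492 N (tension)
  F[3-4] = -2325.7655 N (compression)
  F[3-5] = +0.0000 N (tension)
  F[4-5] = -0.0000 N (compression)
  Rx@0 = +104.4200 N
  Ry@0 = +2902.0186 N
  Ry@4 = +2258.3414 N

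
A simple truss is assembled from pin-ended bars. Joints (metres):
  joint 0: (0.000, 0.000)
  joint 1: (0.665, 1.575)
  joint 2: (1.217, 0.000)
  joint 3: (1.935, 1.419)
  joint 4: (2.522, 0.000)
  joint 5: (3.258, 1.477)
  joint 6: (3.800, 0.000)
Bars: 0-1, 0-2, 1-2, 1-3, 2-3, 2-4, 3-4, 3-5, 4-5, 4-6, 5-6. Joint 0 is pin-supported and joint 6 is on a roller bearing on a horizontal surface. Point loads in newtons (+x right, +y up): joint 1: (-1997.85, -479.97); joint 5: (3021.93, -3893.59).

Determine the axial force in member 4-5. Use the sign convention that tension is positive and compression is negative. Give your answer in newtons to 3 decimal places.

-224.660

N=7 nodes, M=11 members, R=3 reactions → 2N=14, M+R=14
member 0 (0-1): L=1.7096, (cx,cy)=(0.3890,0.9212)
member 1 (0-2): L=1.2170, (cx,cy)=(1.0000,0.0000)
member 2 (1-2): L=1.6689, (cx,cy)=(0.3308,-0.9437)
member 3 (1-3): L=1.2795, (cx,cy)=(0.9925,-0.1219)
member 4 (2-3): L=1.5903, (cx,cy)=(0.4515,0.8923)
member 5 (2-4): L=1.3050, (cx,cy)=(1.0000,0.0000)
member 6 (3-4): L=1.5356, (cx,cy)=(0.3823,-0.9241)
member 7 (3-5): L=1.3243, (cx,cy)=(0.9990,0.0438)
member 8 (4-5): L=1.6502, (cx,cy)=(0.4460,0.8950)
member 9 (4-6): L=1.2780, (cx,cy)=(1.0000,0.0000)
member 10 (5-6): L=1.5733, (cx,cy)=(0.3445,-0.9388)
solve A·x = −loads:
  F[0-1] = -656.5039 N (compression)
  F[0-2] = +1279.4417 N (tension)
  F[1-2] = -98.7764 N (compression)
  F[1-3] = +1788.5007 N (tension)
  F[2-3] = +104.4708 N (tension)
  F[2-4] = +1199.6044 N (tension)
  F[3-4] = +217.6032 N (tension)
  F[3-5] = +1740.8160 N (tension)
  F[4-5] = -224.6596 N (compression)
  F[4-6] = +1382.9829 N (tension)
  F[5-6] = -4014.4943 N (compression)
  Rx@0 = -1024.0800 N
  Ry@0 = +604.8039 N
  Ry@6 = +3768.7561 N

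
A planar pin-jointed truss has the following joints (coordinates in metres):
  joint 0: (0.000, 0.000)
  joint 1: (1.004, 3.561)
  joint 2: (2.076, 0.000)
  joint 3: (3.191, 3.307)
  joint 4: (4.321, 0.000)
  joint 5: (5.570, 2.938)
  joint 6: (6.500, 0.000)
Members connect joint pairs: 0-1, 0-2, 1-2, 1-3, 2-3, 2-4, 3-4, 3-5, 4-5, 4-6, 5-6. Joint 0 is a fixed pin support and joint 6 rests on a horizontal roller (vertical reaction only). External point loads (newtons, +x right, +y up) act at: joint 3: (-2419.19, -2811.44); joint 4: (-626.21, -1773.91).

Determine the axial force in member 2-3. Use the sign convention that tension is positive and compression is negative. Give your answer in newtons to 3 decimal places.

N=7 nodes, M=11 members, R=3 reactions → 2N=14, M+R=14
member 0 (0-1): L=3.6998, (cx,cy)=(0.2714,0.9625)
member 1 (0-2): L=2.0760, (cx,cy)=(1.0000,0.0000)
member 2 (1-2): L=3.7189, (cx,cy)=(0.2883,-0.9576)
member 3 (1-3): L=2.2017, (cx,cy)=(0.9933,-0.1154)
member 4 (2-3): L=3.4899, (cx,cy)=(0.3195,0.9476)
member 5 (2-4): L=2.2450, (cx,cy)=(1.0000,0.0000)
member 6 (3-4): L=3.4947, (cx,cy)=(0.3233,-0.9463)
member 7 (3-5): L=2.4074, (cx,cy)=(0.9882,-0.1533)
member 8 (4-5): L=3.1925, (cx,cy)=(0.3912,0.9203)
member 9 (4-6): L=2.1790, (cx,cy)=(1.0000,0.0000)
member 10 (5-6): L=3.0817, (cx,cy)=(0.3018,-0.9534)
solve A·x = −loads:
  F[0-1] = -3383.6844 N (compression)
  F[0-2] = -2127.1903 N (compression)
  F[1-2] = +3639.7111 N (tension)
  F[1-3] = -1980.6191 N (compression)
  F[2-3] = -3677.9800 N (compression)
  F[2-4] = +97.0816 N (tension)
  F[3-4] = +622.0822 N (tension)
  F[3-5] = -935.4922 N (compression)
  F[4-5] = +1287.9019 N (tension)
  F[4-6] = +420.5677 N (tension)
  F[5-6] = -1393.6070 N (compression)
  Rx@0 = +3045.4000 N
  Ry@0 = +3256.7179 N
  Ry@6 = +1328.6321 N

-3677.980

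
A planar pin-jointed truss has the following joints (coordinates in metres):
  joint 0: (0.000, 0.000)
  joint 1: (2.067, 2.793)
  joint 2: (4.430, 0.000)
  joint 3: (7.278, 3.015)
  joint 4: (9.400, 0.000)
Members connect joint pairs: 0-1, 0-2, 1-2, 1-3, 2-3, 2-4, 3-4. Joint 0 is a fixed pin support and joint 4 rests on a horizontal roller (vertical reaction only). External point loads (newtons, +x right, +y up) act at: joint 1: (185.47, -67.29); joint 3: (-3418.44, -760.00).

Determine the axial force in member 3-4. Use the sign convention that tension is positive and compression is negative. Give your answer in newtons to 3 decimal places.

N=5 nodes, M=7 members, R=3 reactions → 2N=10, M+R=10
member 0 (0-1): L=3.4747, (cx,cy)=(0.5949,0.8038)
member 1 (0-2): L=4.4300, (cx,cy)=(1.0000,0.0000)
member 2 (1-2): L=3.6585, (cx,cy)=(0.6459,-0.7634)
member 3 (1-3): L=5.2157, (cx,cy)=(0.9991,0.0426)
member 4 (2-3): L=4.1474, (cx,cy)=(0.6867,0.7270)
member 5 (2-4): L=4.9700, (cx,cy)=(1.0000,0.0000)
member 6 (3-4): L=3.6869, (cx,cy)=(0.5756,-0.8178)
solve A·x = −loads:
  F[0-1] = -1574.2355 N (compression)
  F[0-2] = -2296.4943 N (compression)
  F[1-2] = +1454.3505 N (tension)
  F[1-3] = -2063.1706 N (compression)
  F[2-3] = -1527.3224 N (compression)
  F[2-4] = -308.3463 N (compression)
  F[3-4] = +535.7384 N (tension)
  Rx@0 = +3232.9700 N
  Ry@0 = +1265.3975 N
  Ry@4 = -438.1075 N

535.738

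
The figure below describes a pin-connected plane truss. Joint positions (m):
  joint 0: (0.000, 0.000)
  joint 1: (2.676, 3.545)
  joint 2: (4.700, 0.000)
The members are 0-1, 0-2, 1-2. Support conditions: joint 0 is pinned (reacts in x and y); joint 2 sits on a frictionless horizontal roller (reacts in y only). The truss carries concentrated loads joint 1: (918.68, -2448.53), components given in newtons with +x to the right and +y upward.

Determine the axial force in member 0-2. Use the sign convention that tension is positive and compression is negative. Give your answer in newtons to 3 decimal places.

N=3 nodes, M=3 members, R=3 reactions → 2N=6, M+R=6
member 0 (0-1): L=4.4416, (cx,cy)=(0.6025,0.7981)
member 1 (0-2): L=4.7000, (cx,cy)=(1.0000,0.0000)
member 2 (1-2): L=4.0821, (cx,cy)=(0.4958,-0.8684)
solve A·x = −loads:
  F[0-1] = -452.9471 N (compression)
  F[0-2] = +1191.5728 N (tension)
  F[1-2] = -2403.2253 N (compression)
  Rx@0 = -918.6800 N
  Ry@0 = +361.5115 N
  Ry@2 = +2087.0185 N

1191.573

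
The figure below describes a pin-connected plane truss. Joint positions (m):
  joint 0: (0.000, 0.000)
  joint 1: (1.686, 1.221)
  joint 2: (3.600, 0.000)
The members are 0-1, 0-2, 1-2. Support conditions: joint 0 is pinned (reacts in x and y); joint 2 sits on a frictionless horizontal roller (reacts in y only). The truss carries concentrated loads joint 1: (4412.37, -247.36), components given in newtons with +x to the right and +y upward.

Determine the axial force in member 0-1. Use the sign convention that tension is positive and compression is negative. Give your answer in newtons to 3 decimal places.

N=3 nodes, M=3 members, R=3 reactions → 2N=6, M+R=6
member 0 (0-1): L=2.0817, (cx,cy)=(0.8099,0.5865)
member 1 (0-2): L=3.6000, (cx,cy)=(1.0000,0.0000)
member 2 (1-2): L=2.2703, (cx,cy)=(0.8431,-0.5378)
solve A·x = −loads:
  F[0-1] = +2327.2243 N (tension)
  F[0-2] = +2527.5079 N (tension)
  F[1-2] = -2998.0080 N (compression)
  Rx@0 = -4412.3700 N
  Ry@0 = -1365.0158 N
  Ry@2 = +1612.3758 N

2327.224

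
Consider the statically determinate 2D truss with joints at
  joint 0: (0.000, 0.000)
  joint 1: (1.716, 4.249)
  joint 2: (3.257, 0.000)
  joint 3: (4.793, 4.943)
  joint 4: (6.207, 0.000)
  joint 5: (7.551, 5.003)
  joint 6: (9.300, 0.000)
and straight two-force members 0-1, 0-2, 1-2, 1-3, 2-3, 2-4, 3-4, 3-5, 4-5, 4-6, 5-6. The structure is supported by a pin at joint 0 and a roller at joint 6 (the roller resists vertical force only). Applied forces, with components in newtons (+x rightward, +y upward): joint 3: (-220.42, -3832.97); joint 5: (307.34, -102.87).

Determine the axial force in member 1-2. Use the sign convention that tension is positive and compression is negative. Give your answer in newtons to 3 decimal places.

N=7 nodes, M=11 members, R=3 reactions → 2N=14, M+R=14
member 0 (0-1): L=4.5824, (cx,cy)=(0.3745,0.9272)
member 1 (0-2): L=3.2570, (cx,cy)=(1.0000,0.0000)
member 2 (1-2): L=4.5198, (cx,cy)=(0.3409,-0.9401)
member 3 (1-3): L=3.1543, (cx,cy)=(0.9755,0.2200)
member 4 (2-3): L=5.1762, (cx,cy)=(0.2967,0.9550)
member 5 (2-4): L=2.9500, (cx,cy)=(1.0000,0.0000)
member 6 (3-4): L=5.1413, (cx,cy)=(0.2750,-0.9614)
member 7 (3-5): L=2.7587, (cx,cy)=(0.9998,0.0217)
member 8 (4-5): L=5.1804, (cx,cy)=(0.2594,0.9658)
member 9 (4-6): L=3.0930, (cx,cy)=(1.0000,0.0000)
member 10 (5-6): L=5.2999, (cx,cy)=(0.3300,-0.9440)
solve A·x = −loads:
  F[0-1] = -1972.2163 N (compression)
  F[0-2] = +825.4635 N (tension)
  F[1-2] = +1634.3840 N (tension)
  F[1-3] = -1328.3256 N (compression)
  F[2-3] = -1608.9295 N (compression)
  F[2-4] = +1860.1388 N (tension)
  F[3-4] = -2106.6756 N (compression)
  F[3-5] = -973.6314 N (compression)
  F[4-5] = +2097.2449 N (tension)
  F[4-6] = +736.6311 N (tension)
  F[5-6] = -2232.1761 N (compression)
  Rx@0 = -86.9200 N
  Ry@0 = +1828.7128 N
  Ry@6 = +2107.1272 N

1634.384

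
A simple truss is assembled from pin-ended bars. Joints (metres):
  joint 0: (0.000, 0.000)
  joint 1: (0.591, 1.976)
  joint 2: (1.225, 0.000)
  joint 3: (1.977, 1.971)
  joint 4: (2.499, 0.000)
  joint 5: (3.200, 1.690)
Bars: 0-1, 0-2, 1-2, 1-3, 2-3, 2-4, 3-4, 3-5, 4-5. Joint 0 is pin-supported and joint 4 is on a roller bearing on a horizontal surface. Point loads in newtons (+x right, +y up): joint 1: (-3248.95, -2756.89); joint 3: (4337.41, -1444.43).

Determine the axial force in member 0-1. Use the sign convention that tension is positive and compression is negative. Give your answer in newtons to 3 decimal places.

-1622.678

N=6 nodes, M=9 members, R=3 reactions → 2N=12, M+R=12
member 0 (0-1): L=2.0625, (cx,cy)=(0.2865,0.9581)
member 1 (0-2): L=1.2250, (cx,cy)=(1.0000,0.0000)
member 2 (1-2): L=2.0752, (cx,cy)=(0.3055,-0.9522)
member 3 (1-3): L=1.3860, (cx,cy)=(1.0000,-0.0036)
member 4 (2-3): L=2.1096, (cx,cy)=(0.3565,0.9343)
member 5 (2-4): L=1.2740, (cx,cy)=(1.0000,0.0000)
member 6 (3-4): L=2.0390, (cx,cy)=(0.2560,-0.9667)
member 7 (3-5): L=1.2549, (cx,cy)=(0.9746,-0.2239)
member 8 (4-5): L=1.8296, (cx,cy)=(0.3831,0.9237)
solve A·x = −loads:
  F[0-1] = -1622.6785 N (compression)
  F[0-2] = +1553.4338 N (tension)
  F[1-2] = -1274.6470 N (compression)
  F[1-3] = +3173.4142 N (tension)
  F[2-3] = +1299.0422 N (tension)
  F[2-4] = +700.9490 N (tension)
  F[3-4] = -2737.9335 N (compression)
  F[3-5] = -0.0000 N (compression)
  F[4-5] = +0.0000 N (tension)
  Rx@0 = -1088.4600 N
  Ry@0 = +1554.6333 N
  Ry@4 = +2646.6867 N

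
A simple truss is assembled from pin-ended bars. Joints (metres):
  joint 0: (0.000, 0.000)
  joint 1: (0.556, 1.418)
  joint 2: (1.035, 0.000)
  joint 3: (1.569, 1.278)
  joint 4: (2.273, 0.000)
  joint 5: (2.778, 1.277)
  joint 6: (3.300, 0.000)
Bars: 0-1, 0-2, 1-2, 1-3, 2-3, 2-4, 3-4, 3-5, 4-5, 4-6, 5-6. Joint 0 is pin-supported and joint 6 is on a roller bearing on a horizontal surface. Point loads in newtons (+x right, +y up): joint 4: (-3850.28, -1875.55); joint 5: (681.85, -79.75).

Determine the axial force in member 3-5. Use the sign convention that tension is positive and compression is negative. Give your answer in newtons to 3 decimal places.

-591.559

N=7 nodes, M=11 members, R=3 reactions → 2N=14, M+R=14
member 0 (0-1): L=1.5231, (cx,cy)=(0.3650,0.9310)
member 1 (0-2): L=1.0350, (cx,cy)=(1.0000,0.0000)
member 2 (1-2): L=1.4967, (cx,cy)=(0.3200,-0.9474)
member 3 (1-3): L=1.0226, (cx,cy)=(0.9906,-0.1369)
member 4 (2-3): L=1.3851, (cx,cy)=(0.3855,0.9227)
member 5 (2-4): L=1.2380, (cx,cy)=(1.0000,0.0000)
member 6 (3-4): L=1.4591, (cx,cy)=(0.4825,-0.8759)
member 7 (3-5): L=1.2090, (cx,cy)=(1.0000,-0.0008)
member 8 (4-5): L=1.3732, (cx,cy)=(0.3677,0.9299)
member 9 (4-6): L=1.0270, (cx,cy)=(1.0000,0.0000)
member 10 (5-6): L=1.3796, (cx,cy)=(0.3784,-0.9257)
solve A·x = −loads:
  F[0-1] = -357.0966 N (compression)
  F[0-2] = -3038.0744 N (compression)
  F[1-2] = +388.0406 N (tension)
  F[1-3] = -256.9610 N (compression)
  F[2-3] = -398.4343 N (compression)
  F[2-4] = -2760.2769 N (compression)
  F[3-4] = +380.1163 N (tension)
  F[3-5] = -591.5585 N (compression)
  F[4-5] = +1658.8494 N (tension)
  F[4-6] = +663.3718 N (tension)
  F[5-6] = -1753.1950 N (compression)
  Rx@0 = +3168.4300 N
  Ry@0 = +332.4536 N
  Ry@6 = +1622.8464 N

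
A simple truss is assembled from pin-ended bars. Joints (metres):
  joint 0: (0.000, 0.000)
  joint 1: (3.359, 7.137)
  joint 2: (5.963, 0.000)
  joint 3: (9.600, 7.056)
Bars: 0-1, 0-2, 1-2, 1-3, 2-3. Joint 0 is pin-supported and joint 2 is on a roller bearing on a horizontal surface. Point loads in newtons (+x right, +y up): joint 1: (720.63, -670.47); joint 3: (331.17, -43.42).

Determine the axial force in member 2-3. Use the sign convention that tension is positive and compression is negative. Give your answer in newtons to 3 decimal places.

N=4 nodes, M=5 members, R=3 reactions → 2N=8, M+R=8
member 0 (0-1): L=7.8879, (cx,cy)=(0.4258,0.9048)
member 1 (0-2): L=5.9630, (cx,cy)=(1.0000,0.0000)
member 2 (1-2): L=7.5972, (cx,cy)=(0.3428,-0.9394)
member 3 (1-3): L=6.2415, (cx,cy)=(0.9999,-0.0130)
member 4 (2-3): L=7.9382, (cx,cy)=(0.4582,0.8889)
solve A·x = −loads:
  F[0-1] = +1092.0377 N (tension)
  F[0-2] = +586.7669 N (tension)
  F[1-2] = -1770.3427 N (compression)
  F[1-3] = +351.2308 N (tension)
  F[2-3] = -43.7207 N (compression)
  Rx@0 = -1051.8000 N
  Ry@0 = -988.0742 N
  Ry@2 = +1701.9642 N

-43.721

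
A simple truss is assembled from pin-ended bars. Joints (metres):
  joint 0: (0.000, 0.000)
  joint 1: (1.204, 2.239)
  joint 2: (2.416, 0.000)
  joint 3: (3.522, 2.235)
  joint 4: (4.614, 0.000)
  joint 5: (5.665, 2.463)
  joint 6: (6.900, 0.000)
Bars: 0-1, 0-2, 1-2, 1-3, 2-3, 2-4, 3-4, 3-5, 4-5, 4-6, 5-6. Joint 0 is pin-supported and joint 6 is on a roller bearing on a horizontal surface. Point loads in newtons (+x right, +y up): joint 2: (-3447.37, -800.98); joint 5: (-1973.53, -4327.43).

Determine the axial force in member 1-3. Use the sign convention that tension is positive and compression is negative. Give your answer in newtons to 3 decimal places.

-2159.622

N=7 nodes, M=11 members, R=3 reactions → 2N=14, M+R=14
member 0 (0-1): L=2.5422, (cx,cy)=(0.4736,0.8807)
member 1 (0-2): L=2.4160, (cx,cy)=(1.0000,0.0000)
member 2 (1-2): L=2.5460, (cx,cy)=(0.4760,-0.8794)
member 3 (1-3): L=2.3180, (cx,cy)=(1.0000,-0.0017)
member 4 (2-3): L=2.4937, (cx,cy)=(0.4435,0.8963)
member 5 (2-4): L=2.1980, (cx,cy)=(1.0000,0.0000)
member 6 (3-4): L=2.4875, (cx,cy)=(0.4390,-0.8985)
member 7 (3-5): L=2.1551, (cx,cy)=(0.9944,0.1058)
member 8 (4-5): L=2.6779, (cx,cy)=(0.3925,0.9198)
member 9 (4-6): L=2.2860, (cx,cy)=(1.0000,0.0000)
member 10 (5-6): L=2.7553, (cx,cy)=(0.4482,-0.8939)
solve A·x = −loads:
  F[0-1] = -2270.2968 N (compression)
  F[0-2] = -4345.6712 N (compression)
  F[1-2] = +2277.9268 N (tension)
  F[1-3] = -2159.6224 N (compression)
  F[2-3] = -1341.4339 N (compression)
  F[2-4] = +781.0426 N (tension)
  F[3-4] = +957.9872 N (tension)
  F[3-5] = -3193.0428 N (compression)
  F[4-5] = -935.8312 N (compression)
  F[4-6] = +1568.8849 N (tension)
  F[5-6] = -3500.1820 N (compression)
  Rx@0 = +5420.9000 N
  Ry@0 = +1999.5326 N
  Ry@6 = +3128.8774 N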